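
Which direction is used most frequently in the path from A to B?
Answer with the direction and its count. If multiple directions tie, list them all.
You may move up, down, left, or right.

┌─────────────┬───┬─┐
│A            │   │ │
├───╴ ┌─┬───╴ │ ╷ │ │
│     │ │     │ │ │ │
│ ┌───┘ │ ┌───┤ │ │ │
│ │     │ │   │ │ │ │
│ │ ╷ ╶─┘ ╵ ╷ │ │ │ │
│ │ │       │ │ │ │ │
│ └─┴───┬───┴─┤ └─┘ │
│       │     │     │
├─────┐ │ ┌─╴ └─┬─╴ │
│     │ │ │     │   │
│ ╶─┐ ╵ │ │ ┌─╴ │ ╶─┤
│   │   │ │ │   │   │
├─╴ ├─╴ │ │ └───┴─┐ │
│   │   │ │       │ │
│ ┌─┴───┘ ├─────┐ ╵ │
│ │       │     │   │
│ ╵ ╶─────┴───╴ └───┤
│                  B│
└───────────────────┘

Directions: right, right, down, left, left, down, down, down, right, right, right, down, down, left, up, left, left, down, right, down, left, down, down, right, right, right, right, right, right, right, right, right
Counts: {'right': 15, 'down': 10, 'left': 6, 'up': 1}
Most common: right (15 times)

Solution:

┌─────────────┬───┬─┐
│A → ↓        │   │ │
├───╴ ┌─┬───╴ │ ╷ │ │
│↓ ← ↲│ │     │ │ │ │
│ ┌───┘ │ ┌───┤ │ │ │
│↓│     │ │   │ │ │ │
│ │ ╷ ╶─┘ ╵ ╷ │ │ │ │
│↓│ │       │ │ │ │ │
│ └─┴───┬───┴─┤ └─┘ │
│↳ → → ↓│     │     │
├─────┐ │ ┌─╴ └─┬─╴ │
│↓ ← ↰│↓│ │     │   │
│ ╶─┐ ╵ │ │ ┌─╴ │ ╶─┤
│↳ ↓│↑ ↲│ │ │   │   │
├─╴ ├─╴ │ │ └───┴─┐ │
│↓ ↲│   │ │       │ │
│ ┌─┴───┘ ├─────┐ ╵ │
│↓│       │     │   │
│ ╵ ╶─────┴───╴ └───┤
│↳ → → → → → → → → B│
└───────────────────┘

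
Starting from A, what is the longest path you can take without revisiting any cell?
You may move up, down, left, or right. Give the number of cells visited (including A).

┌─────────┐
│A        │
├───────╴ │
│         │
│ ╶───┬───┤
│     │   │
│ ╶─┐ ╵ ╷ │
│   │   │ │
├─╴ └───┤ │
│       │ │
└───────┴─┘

Finding longest simple path using DFS:
Start: (0, 0)
Longest path visits 19 cells
Path: A → right → right → right → right → down → left → left → left → left → down → right → right → down → right → up → right → down → down

Solution:

┌─────────┐
│A → → → ↓│
├───────╴ │
│↓ ← ← ← ↲│
│ ╶───┬───┤
│↳ → ↓│↱ ↓│
│ ╶─┐ ╵ ╷ │
│   │↳ ↑│↓│
├─╴ └───┤ │
│       │B│
└───────┴─┘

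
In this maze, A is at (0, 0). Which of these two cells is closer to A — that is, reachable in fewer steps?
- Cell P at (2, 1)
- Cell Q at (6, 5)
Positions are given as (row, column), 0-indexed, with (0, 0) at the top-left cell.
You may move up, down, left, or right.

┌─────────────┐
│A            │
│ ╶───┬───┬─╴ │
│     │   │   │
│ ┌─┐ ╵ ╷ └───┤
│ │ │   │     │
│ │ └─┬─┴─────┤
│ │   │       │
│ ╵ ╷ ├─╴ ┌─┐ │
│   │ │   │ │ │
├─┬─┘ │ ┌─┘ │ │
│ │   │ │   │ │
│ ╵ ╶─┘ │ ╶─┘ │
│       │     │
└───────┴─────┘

Shortest path A → P at (2, 1): 7 steps
Shortest path A → Q at (6, 5): 23 steps

P is closer (7 steps vs 23 steps).

Path to P:

┌─────────────┐
│A            │
│ ╶───┬───┬─╴ │
│↓    │   │   │
│ ┌─┐ ╵ ╷ └───┤
│↓│P│   │     │
│ │ └─┬─┴─────┤
│↓│↑  │       │
│ ╵ ╷ ├─╴ ┌─┐ │
│↳ ↑│ │   │ │ │
├─┬─┘ │ ┌─┘ │ │
│ │   │ │   │ │
│ ╵ ╶─┘ │ ╶─┘ │
│       │     │
└───────┴─────┘

Path to Q:

┌─────────────┐
│A            │
│ ╶───┬───┬─╴ │
│↓    │   │   │
│ ┌─┐ ╵ ╷ └───┤
│↓│ │   │     │
│ │ └─┬─┴─────┤
│↓│↱ ↓│  ↱ → ↓│
│ ╵ ╷ ├─╴ ┌─┐ │
│↳ ↑│↓│↱ ↑│ │↓│
├─┬─┘ │ ┌─┘ │ │
│ │↓ ↲│↑│   │↓│
│ ╵ ╶─┘ │ ╶─┘ │
│  ↳ → ↑│  Q ↲│
└───────┴─────┘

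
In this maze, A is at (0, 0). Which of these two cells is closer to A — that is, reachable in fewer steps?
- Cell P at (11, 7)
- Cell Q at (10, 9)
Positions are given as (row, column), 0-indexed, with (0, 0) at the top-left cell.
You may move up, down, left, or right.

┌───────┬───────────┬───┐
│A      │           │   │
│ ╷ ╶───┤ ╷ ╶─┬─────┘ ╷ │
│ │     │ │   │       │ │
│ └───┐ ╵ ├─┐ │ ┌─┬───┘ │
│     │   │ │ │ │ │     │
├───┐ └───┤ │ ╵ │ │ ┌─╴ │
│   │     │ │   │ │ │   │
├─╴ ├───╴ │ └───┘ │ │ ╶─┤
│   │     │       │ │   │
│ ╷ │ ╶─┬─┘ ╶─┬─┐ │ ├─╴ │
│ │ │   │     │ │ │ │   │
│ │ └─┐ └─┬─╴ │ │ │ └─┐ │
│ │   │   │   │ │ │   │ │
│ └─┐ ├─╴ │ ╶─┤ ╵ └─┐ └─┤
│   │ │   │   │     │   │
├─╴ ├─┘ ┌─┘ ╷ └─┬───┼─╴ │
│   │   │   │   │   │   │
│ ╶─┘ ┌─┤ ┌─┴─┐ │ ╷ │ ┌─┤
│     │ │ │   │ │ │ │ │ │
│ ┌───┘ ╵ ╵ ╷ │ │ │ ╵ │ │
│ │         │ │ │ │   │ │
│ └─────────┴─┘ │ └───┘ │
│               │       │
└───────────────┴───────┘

Shortest path A → P at (11, 7): 30 steps
Shortest path A → Q at (10, 9): 37 steps

P is closer (30 steps vs 37 steps).

Path to P:

┌───────┬───────────┬───┐
│A      │           │   │
│ ╷ ╶───┤ ╷ ╶─┬─────┘ ╷ │
│↓│     │ │   │       │ │
│ └───┐ ╵ ├─┐ │ ┌─┬───┘ │
│↳ → ↓│   │ │ │ │ │     │
├───┐ └───┤ │ ╵ │ │ ┌─╴ │
│   │↳ → ↓│ │   │ │ │   │
├─╴ ├───╴ │ └───┘ │ │ ╶─┤
│   │↓ ← ↲│       │ │   │
│ ╷ │ ╶─┬─┘ ╶─┬─┐ │ ├─╴ │
│ │ │↳ ↓│     │ │ │ │   │
│ │ └─┐ └─┬─╴ │ │ │ └─┐ │
│ │   │↳ ↓│   │ │ │   │ │
│ └─┐ ├─╴ │ ╶─┤ ╵ └─┐ └─┤
│   │ │↓ ↲│   │     │   │
├─╴ ├─┘ ┌─┘ ╷ └─┬───┼─╴ │
│   │↓ ↲│   │   │   │   │
│ ╶─┘ ┌─┤ ┌─┴─┐ │ ╷ │ ┌─┤
│↓ ← ↲│ │ │   │ │ │ │ │ │
│ ┌───┘ ╵ ╵ ╷ │ │ │ ╵ │ │
│↓│         │ │ │ │   │ │
│ └─────────┴─┘ │ └───┘ │
│↳ → → → → → → P│       │
└───────────────┴───────┘

Path to Q:

┌───────┬───────────┬───┐
│A ↓    │↱ ↓        │↱ ↓│
│ ╷ ╶───┤ ╷ ╶─┬─────┘ ╷ │
│ │↳ → ↓│↑│↳ ↓│↱ → → ↑│↓│
│ └───┐ ╵ ├─┐ │ ┌─┬───┘ │
│     │↳ ↑│ │↓│↑│ │↓ ← ↲│
├───┐ └───┤ │ ╵ │ │ ┌─╴ │
│   │     │ │↳ ↑│ │↓│   │
├─╴ ├───╴ │ └───┘ │ │ ╶─┤
│   │     │       │↓│   │
│ ╷ │ ╶─┬─┘ ╶─┬─┐ │ ├─╴ │
│ │ │   │     │ │ │↓│   │
│ │ └─┐ └─┬─╴ │ │ │ └─┐ │
│ │   │   │   │ │ │↳ ↓│ │
│ └─┐ ├─╴ │ ╶─┤ ╵ └─┐ └─┤
│   │ │   │   │     │↳ ↓│
├─╴ ├─┘ ┌─┘ ╷ └─┬───┼─╴ │
│   │   │   │   │   │↓ ↲│
│ ╶─┘ ┌─┤ ┌─┴─┐ │ ╷ │ ┌─┤
│     │ │ │   │ │ │ │↓│ │
│ ┌───┘ ╵ ╵ ╷ │ │ │ ╵ │ │
│ │         │ │ │ │Q ↲│ │
│ └─────────┴─┘ │ └───┘ │
│               │       │
└───────────────┴───────┘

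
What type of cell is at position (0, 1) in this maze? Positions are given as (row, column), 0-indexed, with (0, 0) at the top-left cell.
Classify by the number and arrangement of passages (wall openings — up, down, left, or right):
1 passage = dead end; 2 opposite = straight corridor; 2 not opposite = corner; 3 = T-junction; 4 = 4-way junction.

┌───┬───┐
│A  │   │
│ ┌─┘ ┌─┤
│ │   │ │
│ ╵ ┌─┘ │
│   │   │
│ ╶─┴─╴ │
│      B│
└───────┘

Checking cell at (0, 1):
Number of passages: 1
Cell type: dead end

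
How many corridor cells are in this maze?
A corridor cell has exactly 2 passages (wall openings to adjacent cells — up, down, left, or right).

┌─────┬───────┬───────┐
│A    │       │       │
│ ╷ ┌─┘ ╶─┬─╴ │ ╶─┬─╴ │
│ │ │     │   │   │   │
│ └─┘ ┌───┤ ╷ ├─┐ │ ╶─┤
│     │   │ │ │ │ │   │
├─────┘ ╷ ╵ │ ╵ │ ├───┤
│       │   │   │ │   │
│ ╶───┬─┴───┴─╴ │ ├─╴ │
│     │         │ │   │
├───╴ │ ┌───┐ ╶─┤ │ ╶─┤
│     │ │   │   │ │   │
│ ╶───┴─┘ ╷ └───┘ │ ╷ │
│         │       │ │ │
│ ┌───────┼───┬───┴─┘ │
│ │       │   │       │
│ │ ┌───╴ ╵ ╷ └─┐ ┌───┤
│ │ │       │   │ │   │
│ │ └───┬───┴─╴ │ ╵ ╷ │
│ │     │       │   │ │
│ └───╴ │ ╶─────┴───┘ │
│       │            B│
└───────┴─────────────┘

Counting cells with exactly 2 passages:
Total corridor cells: 101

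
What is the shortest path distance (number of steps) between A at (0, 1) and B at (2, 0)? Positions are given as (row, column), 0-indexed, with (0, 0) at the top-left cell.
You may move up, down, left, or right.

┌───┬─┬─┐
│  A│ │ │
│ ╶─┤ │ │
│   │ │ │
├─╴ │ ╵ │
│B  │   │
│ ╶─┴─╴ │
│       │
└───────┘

Finding path from (0, 1) to (2, 0):
Path: (0,1) → (0,0) → (1,0) → (1,1) → (2,1) → (2,0)
Distance: 5 steps

Solution:

┌───┬─┬─┐
│↓ A│ │ │
│ ╶─┤ │ │
│↳ ↓│ │ │
├─╴ │ ╵ │
│B ↲│   │
│ ╶─┴─╴ │
│       │
└───────┘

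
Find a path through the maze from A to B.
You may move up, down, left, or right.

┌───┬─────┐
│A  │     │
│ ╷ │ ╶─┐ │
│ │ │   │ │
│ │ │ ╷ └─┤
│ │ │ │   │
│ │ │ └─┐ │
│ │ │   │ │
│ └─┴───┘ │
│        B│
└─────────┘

Finding the shortest path through the maze:
Path length: 8 steps
Directions: down → down → down → down → right → right → right → right

Solution:

┌───┬─────┐
│A  │     │
│ ╷ │ ╶─┐ │
│↓│ │   │ │
│ │ │ ╷ └─┤
│↓│ │ │   │
│ │ │ └─┐ │
│↓│ │   │ │
│ └─┴───┘ │
│↳ → → → B│
└─────────┘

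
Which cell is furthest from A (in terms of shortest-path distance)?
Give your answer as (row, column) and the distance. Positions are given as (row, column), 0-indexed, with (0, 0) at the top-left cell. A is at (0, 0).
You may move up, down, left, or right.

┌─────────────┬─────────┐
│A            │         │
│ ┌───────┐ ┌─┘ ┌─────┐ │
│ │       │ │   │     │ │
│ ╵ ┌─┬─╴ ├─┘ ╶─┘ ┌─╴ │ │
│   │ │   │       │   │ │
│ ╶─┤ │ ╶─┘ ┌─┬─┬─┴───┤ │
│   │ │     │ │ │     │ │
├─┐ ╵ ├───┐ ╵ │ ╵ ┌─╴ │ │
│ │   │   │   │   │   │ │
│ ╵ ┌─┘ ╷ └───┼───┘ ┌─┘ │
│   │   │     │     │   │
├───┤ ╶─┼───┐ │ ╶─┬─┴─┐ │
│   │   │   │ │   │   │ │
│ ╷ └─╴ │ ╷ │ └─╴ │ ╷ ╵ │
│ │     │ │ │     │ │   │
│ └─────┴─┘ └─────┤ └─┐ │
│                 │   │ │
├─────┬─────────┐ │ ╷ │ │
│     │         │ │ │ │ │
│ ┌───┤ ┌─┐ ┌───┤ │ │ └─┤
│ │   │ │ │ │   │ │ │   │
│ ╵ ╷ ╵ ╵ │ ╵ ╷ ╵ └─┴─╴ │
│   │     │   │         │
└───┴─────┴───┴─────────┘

Computing BFS distances from A to all cells:
Furthest cell: (3, 7)
Distance: 84 steps

Path from A to the furthest cell:

┌─────────────┬─────────┐
│A            │↱ → → → ↓│
│ ┌───────┐ ┌─┘ ┌─────┐ │
│↓│↱ → → ↓│ │↱ ↑│     │↓│
│ ╵ ┌─┬─╴ ├─┘ ╶─┘ ┌─╴ │ │
│↳ ↑│ │↓ ↲│↱ ↑    │   │↓│
│ ╶─┤ │ ╶─┘ ┌─┬─┬─┴───┤ │
│   │ │↳ → ↑│ │B│↓ ← ↰│↓│
├─┐ ╵ ├───┐ ╵ │ ╵ ┌─╴ │ │
│ │   │↱ ↓│   │↑ ↲│↱ ↑│↓│
│ ╵ ┌─┘ ╷ └───┼───┘ ┌─┘ │
│   │↱ ↑│↳ → ↓│↱ → ↑│  ↓│
├───┤ ╶─┼───┐ │ ╶─┬─┴─┐ │
│↱ ↓│↑ ↰│   │↓│↑ ↰│↓ ↰│↓│
│ ╷ └─╴ │ ╷ │ └─╴ │ ╷ ╵ │
│↑│↳ → ↑│ │ │↳ → ↑│↓│↑ ↲│
│ └─────┴─┘ └─────┤ └─┐ │
│↑ ← ← ← ← ← ← ← ↰│↳ ↓│ │
├─────┬─────────┐ │ ╷ │ │
│     │         │↑│ │↓│ │
│ ┌───┤ ┌─┐ ┌───┤ │ │ └─┤
│ │   │ │ │ │   │↑│ │↳ ↓│
│ ╵ ╷ ╵ ╵ │ ╵ ╷ ╵ └─┴─╴ │
│   │     │   │  ↑ ← ← ↲│
└───┴─────┴───┴─────────┘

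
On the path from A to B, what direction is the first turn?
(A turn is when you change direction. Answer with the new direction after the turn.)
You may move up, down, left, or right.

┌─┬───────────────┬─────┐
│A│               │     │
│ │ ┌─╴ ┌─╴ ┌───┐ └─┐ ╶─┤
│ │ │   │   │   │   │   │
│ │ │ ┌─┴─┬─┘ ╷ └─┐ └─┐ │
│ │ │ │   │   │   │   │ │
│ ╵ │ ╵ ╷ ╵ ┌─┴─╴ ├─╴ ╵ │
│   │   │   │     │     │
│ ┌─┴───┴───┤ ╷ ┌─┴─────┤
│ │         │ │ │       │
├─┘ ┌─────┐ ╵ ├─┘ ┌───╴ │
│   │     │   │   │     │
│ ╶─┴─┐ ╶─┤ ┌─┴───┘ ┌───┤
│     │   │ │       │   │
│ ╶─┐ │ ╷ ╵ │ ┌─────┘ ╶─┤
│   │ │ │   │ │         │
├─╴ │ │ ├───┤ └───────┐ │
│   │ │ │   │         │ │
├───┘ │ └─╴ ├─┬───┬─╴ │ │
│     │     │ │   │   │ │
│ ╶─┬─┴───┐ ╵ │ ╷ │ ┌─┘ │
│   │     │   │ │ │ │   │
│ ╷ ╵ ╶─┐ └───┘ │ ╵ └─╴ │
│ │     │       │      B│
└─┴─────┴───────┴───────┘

Directions: down, down, down, right, up, up, up, right, right, down, left, down, down, right, up, right, down, right, up, right, up, right, down, right, down, left, left, down, down, left, up, left, left, left, left, down, left, down, right, right, down, down, down, left, left, down, right, down, right, up, right, right, down, right, right, right, up, up, right, down, down, right, right, right
First turn direction: right

Solution:

┌─┬───────────────┬─────┐
│A│↱ → ↓          │     │
│ │ ┌─╴ ┌─╴ ┌───┐ └─┐ ╶─┤
│↓│↑│↓ ↲│   │↱ ↓│   │   │
│ │ │ ┌─┴─┬─┘ ╷ └─┐ └─┐ │
│↓│↑│↓│↱ ↓│↱ ↑│↳ ↓│   │ │
│ ╵ │ ╵ ╷ ╵ ┌─┴─╴ ├─╴ ╵ │
│↳ ↑│↳ ↑│↳ ↑│↓ ← ↲│     │
│ ┌─┴───┴───┤ ╷ ┌─┴─────┤
│ │↓ ← ← ← ↰│↓│ │       │
├─┘ ┌─────┐ ╵ ├─┘ ┌───╴ │
│↓ ↲│     │↑ ↲│   │     │
│ ╶─┴─┐ ╶─┤ ┌─┴───┘ ┌───┤
│↳ → ↓│   │ │       │   │
│ ╶─┐ │ ╷ ╵ │ ┌─────┘ ╶─┤
│   │↓│ │   │ │         │
├─╴ │ │ ├───┤ └───────┐ │
│   │↓│ │   │         │ │
├───┘ │ └─╴ ├─┬───┬─╴ │ │
│↓ ← ↲│     │ │↱ ↓│   │ │
│ ╶─┬─┴───┐ ╵ │ ╷ │ ┌─┘ │
│↳ ↓│↱ → ↓│   │↑│↓│ │   │
│ ╷ ╵ ╶─┐ └───┘ │ ╵ └─╴ │
│ │↳ ↑  │↳ → → ↑│↳ → → B│
└─┴─────┴───────┴───────┘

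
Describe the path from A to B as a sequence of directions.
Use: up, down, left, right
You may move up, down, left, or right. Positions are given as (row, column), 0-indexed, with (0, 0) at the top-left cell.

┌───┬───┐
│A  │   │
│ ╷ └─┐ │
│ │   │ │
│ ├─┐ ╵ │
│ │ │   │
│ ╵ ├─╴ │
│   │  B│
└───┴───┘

Finding the path and converting it to directions:
Path through cells: (0,0) → (0,1) → (1,1) → (1,2) → (2,2) → (2,3) → (3,3)
Directions: right, down, right, down, right, down

Solution:

┌───┬───┐
│A ↓│   │
│ ╷ └─┐ │
│ │↳ ↓│ │
│ ├─┐ ╵ │
│ │ │↳ ↓│
│ ╵ ├─╴ │
│   │  B│
└───┴───┘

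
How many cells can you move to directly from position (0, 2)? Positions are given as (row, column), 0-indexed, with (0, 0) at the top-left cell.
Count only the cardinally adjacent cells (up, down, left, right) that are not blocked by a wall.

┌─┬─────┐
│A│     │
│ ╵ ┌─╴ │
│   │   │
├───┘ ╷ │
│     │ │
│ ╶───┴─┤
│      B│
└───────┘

Checking passable neighbors of (0, 2):
Neighbors: (0, 1), (0, 3)
Count: 2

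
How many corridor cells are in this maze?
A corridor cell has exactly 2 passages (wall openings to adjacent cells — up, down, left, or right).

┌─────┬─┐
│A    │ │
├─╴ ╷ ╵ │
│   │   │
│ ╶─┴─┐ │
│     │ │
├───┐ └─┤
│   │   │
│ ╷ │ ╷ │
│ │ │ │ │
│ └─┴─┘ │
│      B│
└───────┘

Counting cells with exactly 2 passages:
Total corridor cells: 16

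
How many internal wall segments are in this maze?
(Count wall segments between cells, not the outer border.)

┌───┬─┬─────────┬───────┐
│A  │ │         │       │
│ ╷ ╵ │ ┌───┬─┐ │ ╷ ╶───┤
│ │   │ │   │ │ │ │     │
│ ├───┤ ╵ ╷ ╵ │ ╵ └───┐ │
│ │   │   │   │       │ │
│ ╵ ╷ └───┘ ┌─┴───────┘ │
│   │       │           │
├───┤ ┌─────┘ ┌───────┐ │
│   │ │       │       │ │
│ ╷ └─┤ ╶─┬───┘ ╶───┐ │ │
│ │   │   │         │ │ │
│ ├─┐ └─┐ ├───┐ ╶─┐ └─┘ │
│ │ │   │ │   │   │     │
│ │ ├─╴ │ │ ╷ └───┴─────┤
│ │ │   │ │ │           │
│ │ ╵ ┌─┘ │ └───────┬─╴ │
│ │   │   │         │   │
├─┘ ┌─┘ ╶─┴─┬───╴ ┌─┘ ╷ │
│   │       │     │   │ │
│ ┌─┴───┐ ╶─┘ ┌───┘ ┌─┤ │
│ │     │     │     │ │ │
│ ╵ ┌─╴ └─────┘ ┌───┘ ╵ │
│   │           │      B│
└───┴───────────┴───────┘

Counting internal wall segments:
Total internal walls: 121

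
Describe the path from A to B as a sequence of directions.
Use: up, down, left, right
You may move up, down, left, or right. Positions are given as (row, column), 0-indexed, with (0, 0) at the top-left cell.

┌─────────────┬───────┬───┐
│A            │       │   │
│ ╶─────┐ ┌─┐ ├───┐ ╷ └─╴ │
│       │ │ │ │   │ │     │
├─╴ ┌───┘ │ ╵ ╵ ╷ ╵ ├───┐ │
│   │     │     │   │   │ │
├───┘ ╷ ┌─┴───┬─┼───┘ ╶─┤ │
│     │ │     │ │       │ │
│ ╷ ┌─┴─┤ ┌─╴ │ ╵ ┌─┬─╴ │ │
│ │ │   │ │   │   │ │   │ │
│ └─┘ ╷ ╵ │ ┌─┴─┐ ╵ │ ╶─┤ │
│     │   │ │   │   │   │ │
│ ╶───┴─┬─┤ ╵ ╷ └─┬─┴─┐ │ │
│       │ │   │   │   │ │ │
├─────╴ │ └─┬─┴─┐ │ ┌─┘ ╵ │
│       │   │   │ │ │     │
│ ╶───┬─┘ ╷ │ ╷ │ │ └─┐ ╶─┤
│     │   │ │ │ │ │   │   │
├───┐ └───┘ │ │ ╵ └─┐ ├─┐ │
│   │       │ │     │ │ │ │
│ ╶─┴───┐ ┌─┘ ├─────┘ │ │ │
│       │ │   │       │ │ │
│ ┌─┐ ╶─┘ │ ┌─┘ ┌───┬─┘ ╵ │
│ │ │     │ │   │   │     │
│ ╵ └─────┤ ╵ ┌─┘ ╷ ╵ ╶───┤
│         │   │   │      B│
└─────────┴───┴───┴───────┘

Finding the path and converting it to directions:
Path through cells: (0,0) → (0,1) → (0,2) → (0,3) → (0,4) → (0,5) → (0,6) → (1,6) → (2,6) → (2,7) → (1,7) → (1,8) → (2,8) → (2,9) → (1,9) → (0,9) → (0,10) → (1,10) → (1,11) → (1,12) → (2,12) → (3,12) → (4,12) → (5,12) → (6,12) → (7,12) → (7,11) → (8,11) → (8,12) → (9,12) → (10,12) → (11,12) → (11,11) → (11,10) → (12,10) → (12,11) → (12,12)
Directions: right, right, right, right, right, right, down, down, right, up, right, down, right, up, up, right, down, right, right, down, down, down, down, down, down, left, down, right, down, down, down, left, left, down, right, right

Solution:

┌─────────────┬───────┬───┐
│A → → → → → ↓│    ↱ ↓│   │
│ ╶─────┐ ┌─┐ ├───┐ ╷ └─╴ │
│       │ │ │↓│↱ ↓│↑│↳ → ↓│
├─╴ ┌───┘ │ ╵ ╵ ╷ ╵ ├───┐ │
│   │     │  ↳ ↑│↳ ↑│   │↓│
├───┘ ╷ ┌─┴───┬─┼───┘ ╶─┤ │
│     │ │     │ │       │↓│
│ ╷ ┌─┴─┤ ┌─╴ │ ╵ ┌─┬─╴ │ │
│ │ │   │ │   │   │ │   │↓│
│ └─┘ ╷ ╵ │ ┌─┴─┐ ╵ │ ╶─┤ │
│     │   │ │   │   │   │↓│
│ ╶───┴─┬─┤ ╵ ╷ └─┬─┴─┐ │ │
│       │ │   │   │   │ │↓│
├─────╴ │ └─┬─┴─┐ │ ┌─┘ ╵ │
│       │   │   │ │ │  ↓ ↲│
│ ╶───┬─┘ ╷ │ ╷ │ │ └─┐ ╶─┤
│     │   │ │ │ │ │   │↳ ↓│
├───┐ └───┘ │ │ ╵ └─┐ ├─┐ │
│   │       │ │     │ │ │↓│
│ ╶─┴───┐ ┌─┘ ├─────┘ │ │ │
│       │ │   │       │ │↓│
│ ┌─┐ ╶─┘ │ ┌─┘ ┌───┬─┘ ╵ │
│ │ │     │ │   │   │↓ ← ↲│
│ ╵ └─────┤ ╵ ┌─┘ ╷ ╵ ╶───┤
│         │   │   │  ↳ → B│
└─────────┴───┴───┴───────┘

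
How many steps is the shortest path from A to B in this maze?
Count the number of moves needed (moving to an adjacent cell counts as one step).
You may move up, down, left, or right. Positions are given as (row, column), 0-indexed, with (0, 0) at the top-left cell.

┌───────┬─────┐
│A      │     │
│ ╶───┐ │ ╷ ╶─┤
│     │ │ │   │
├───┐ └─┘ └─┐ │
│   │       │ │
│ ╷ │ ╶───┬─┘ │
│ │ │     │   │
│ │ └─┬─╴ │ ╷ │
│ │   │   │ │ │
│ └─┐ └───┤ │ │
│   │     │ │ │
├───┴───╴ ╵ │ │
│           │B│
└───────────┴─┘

Using BFS to find shortest path:
Start: (0, 0), End: (6, 6)
Path found:
(0,0) → (1,0) → (1,1) → (1,2) → (2,2) → (2,3) → (2,4) → (1,4) → (0,4) → (0,5) → (1,5) → (1,6) → (2,6) → (3,6) → (4,6) → (5,6) → (6,6)
Number of steps: 16

Solution:

┌───────┬─────┐
│A      │↱ ↓  │
│ ╶───┐ │ ╷ ╶─┤
│↳ → ↓│ │↑│↳ ↓│
├───┐ └─┘ └─┐ │
│   │↳ → ↑  │↓│
│ ╷ │ ╶───┬─┘ │
│ │ │     │  ↓│
│ │ └─┬─╴ │ ╷ │
│ │   │   │ │↓│
│ └─┐ └───┤ │ │
│   │     │ │↓│
├───┴───╴ ╵ │ │
│           │B│
└───────────┴─┘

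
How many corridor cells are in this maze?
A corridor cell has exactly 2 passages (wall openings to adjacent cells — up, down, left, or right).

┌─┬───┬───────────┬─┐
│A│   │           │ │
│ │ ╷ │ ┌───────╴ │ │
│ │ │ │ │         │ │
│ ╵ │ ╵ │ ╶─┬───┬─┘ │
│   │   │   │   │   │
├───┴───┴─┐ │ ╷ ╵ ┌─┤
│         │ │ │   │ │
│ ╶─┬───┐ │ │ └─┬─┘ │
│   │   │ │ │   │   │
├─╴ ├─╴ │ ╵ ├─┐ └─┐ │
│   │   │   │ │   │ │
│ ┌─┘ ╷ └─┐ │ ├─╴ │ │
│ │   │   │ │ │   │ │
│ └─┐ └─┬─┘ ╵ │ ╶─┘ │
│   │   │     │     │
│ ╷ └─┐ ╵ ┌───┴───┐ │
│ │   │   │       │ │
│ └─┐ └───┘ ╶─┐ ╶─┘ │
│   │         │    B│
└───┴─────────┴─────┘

Counting cells with exactly 2 passages:
Total corridor cells: 80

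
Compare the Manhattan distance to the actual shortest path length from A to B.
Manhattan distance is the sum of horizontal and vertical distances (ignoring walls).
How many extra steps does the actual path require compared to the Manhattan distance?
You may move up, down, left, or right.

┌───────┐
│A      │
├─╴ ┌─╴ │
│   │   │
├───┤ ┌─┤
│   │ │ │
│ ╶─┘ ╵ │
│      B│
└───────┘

Manhattan distance: |3 - 0| + |3 - 0| = 6
Actual path length: 8
Extra steps: 8 - 6 = 2

Solution:

┌───────┐
│A → → ↓│
├─╴ ┌─╴ │
│   │↓ ↲│
├───┤ ┌─┤
│   │↓│ │
│ ╶─┘ ╵ │
│    ↳ B│
└───────┘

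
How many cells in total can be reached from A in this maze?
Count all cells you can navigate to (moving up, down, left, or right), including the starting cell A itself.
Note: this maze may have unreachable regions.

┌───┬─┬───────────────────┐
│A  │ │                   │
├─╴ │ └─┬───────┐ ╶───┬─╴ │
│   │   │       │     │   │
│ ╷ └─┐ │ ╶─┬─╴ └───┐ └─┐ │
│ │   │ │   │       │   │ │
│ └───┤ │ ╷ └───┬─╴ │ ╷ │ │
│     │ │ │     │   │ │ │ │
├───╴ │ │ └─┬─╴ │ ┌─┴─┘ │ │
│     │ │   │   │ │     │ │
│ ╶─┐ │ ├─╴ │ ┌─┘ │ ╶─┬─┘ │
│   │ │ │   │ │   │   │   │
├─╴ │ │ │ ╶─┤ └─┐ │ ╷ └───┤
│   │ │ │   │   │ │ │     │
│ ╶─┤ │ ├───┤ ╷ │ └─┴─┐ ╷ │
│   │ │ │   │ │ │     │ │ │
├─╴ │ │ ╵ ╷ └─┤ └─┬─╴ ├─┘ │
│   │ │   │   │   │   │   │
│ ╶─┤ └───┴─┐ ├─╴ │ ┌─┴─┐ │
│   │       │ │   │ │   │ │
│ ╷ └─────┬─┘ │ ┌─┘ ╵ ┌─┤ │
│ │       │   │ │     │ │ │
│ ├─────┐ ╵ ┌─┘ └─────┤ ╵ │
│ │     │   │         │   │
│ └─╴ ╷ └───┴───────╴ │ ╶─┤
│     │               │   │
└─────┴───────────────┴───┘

Using BFS/flood-fill to find all reachable cells from A:
Maze size: 13 × 13 = 169 total cells
44 cell(s) are walled off and cannot be reached from A.
Reachable cells: 125

Reachable region (· marks reachable cells):

┌───┬─┬───────────────────┐
│A ·│·│                   │
├─╴ │ └─┬───────┐ ╶───┬─╴ │
│· ·│· ·│· · · ·│     │   │
│ ╷ └─┐ │ ╶─┬─╴ └───┐ └─┐ │
│·│· ·│·│· ·│· · · ·│   │ │
│ └───┤ │ ╷ └───┬─╴ │ ╷ │ │
│· · ·│·│·│· · ·│· ·│ │ │ │
├───╴ │ │ └─┬─╴ │ ┌─┴─┘ │ │
│· · ·│·│· ·│· ·│·│     │ │
│ ╶─┐ │ ├─╴ │ ┌─┘ │ ╶─┬─┘ │
│· ·│·│·│· ·│·│· ·│   │   │
├─╴ │ │ │ ╶─┤ └─┐ │ ╷ └───┤
│· ·│·│·│· ·│· ·│·│ │     │
│ ╶─┤ │ ├───┤ ╷ │ └─┴─┐ ╷ │
│· ·│·│·│· ·│·│·│· · ·│ │ │
├─╴ │ │ ╵ ╷ └─┤ └─┬─╴ ├─┘ │
│· ·│·│· ·│· ·│· ·│· ·│   │
│ ╶─┤ └───┴─┐ ├─╴ │ ┌─┴─┐ │
│· ·│· · · ·│·│· ·│·│· ·│ │
│ ╷ └─────┬─┘ │ ┌─┘ ╵ ┌─┤ │
│·│· · · ·│· ·│·│· · ·│ │ │
│ ├─────┐ ╵ ┌─┘ └─────┤ ╵ │
│·│· · ·│· ·│· · · · ·│   │
│ └─╴ ╷ └───┴───────╴ │ ╶─┤
│· · ·│· · · · · · · ·│   │
└─────┴───────────────┴───┘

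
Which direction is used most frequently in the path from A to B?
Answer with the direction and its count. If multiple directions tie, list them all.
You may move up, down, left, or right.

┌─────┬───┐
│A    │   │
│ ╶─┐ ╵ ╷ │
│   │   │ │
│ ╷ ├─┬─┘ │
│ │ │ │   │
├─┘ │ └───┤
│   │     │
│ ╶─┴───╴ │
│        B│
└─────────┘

Directions: down, right, down, down, left, down, right, right, right, right
Counts: {'down': 4, 'right': 5, 'left': 1}
Most common: right (5 times)

Solution:

┌─────┬───┐
│A    │   │
│ ╶─┐ ╵ ╷ │
│↳ ↓│   │ │
│ ╷ ├─┬─┘ │
│ │↓│ │   │
├─┘ │ └───┤
│↓ ↲│     │
│ ╶─┴───╴ │
│↳ → → → B│
└─────────┘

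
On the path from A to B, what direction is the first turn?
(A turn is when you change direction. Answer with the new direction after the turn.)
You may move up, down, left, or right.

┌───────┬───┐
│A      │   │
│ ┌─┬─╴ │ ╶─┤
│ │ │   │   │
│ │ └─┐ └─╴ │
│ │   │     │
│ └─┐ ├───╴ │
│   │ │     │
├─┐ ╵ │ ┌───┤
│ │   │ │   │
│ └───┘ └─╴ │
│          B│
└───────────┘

Directions: right, right, right, down, down, right, right, down, left, left, down, down, right, right
First turn direction: down

Solution:

┌───────┬───┐
│A → → ↓│   │
│ ┌─┬─╴ │ ╶─┤
│ │ │  ↓│   │
│ │ └─┐ └─╴ │
│ │   │↳ → ↓│
│ └─┐ ├───╴ │
│   │ │↓ ← ↲│
├─┐ ╵ │ ┌───┤
│ │   │↓│   │
│ └───┘ └─╴ │
│      ↳ → B│
└───────────┘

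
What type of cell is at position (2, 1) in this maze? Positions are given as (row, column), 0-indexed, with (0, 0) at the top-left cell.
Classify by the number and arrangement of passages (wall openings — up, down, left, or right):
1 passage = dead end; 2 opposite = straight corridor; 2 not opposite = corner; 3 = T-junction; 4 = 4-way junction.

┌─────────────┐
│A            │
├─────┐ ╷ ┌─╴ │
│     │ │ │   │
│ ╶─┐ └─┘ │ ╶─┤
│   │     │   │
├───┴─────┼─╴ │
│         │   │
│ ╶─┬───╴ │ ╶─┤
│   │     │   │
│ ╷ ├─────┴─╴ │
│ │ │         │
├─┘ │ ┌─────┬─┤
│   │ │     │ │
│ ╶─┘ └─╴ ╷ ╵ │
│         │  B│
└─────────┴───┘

Checking cell at (2, 1):
Number of passages: 1
Cell type: dead end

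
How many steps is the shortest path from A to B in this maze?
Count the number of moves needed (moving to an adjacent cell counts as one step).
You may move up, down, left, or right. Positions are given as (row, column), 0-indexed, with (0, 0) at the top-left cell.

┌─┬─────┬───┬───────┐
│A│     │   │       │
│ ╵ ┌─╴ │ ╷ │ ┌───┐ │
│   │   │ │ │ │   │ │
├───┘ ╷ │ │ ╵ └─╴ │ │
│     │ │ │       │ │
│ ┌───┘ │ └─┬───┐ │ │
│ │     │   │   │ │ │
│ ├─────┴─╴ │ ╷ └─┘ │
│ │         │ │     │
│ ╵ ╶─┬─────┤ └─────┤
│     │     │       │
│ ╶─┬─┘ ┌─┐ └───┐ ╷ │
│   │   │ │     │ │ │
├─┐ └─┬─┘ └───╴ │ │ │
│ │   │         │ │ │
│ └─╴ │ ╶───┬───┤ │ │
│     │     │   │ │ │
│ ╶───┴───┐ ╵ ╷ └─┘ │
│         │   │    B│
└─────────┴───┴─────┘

Using BFS to find shortest path:
Start: (0, 0), End: (9, 9)
Path found:
(0,0) → (1,0) → (1,1) → (0,1) → (0,2) → (0,3) → (1,3) → (1,2) → (2,2) → (2,1) → (2,0) → (3,0) → (4,0) → (5,0) → (5,1) → (4,1) → (4,2) → (4,3) → (4,4) → (4,5) → (3,5) → (3,4) → (2,4) → (1,4) → (0,4) → (0,5) → (1,5) → (2,5) → (2,6) → (1,6) → (0,6) → (0,7) → (0,8) → (0,9) → (1,9) → (2,9) → (3,9) → (4,9) → (4,8) → (4,7) → (3,7) → (3,6) → (4,6) → (5,6) → (5,7) → (5,8) → (5,9) → (6,9) → (7,9) → (8,9) → (9,9)
Number of steps: 50

Solution:

┌─┬─────┬───┬───────┐
│A│↱ → ↓│↱ ↓│↱ → → ↓│
│ ╵ ┌─╴ │ ╷ │ ┌───┐ │
│↳ ↑│↓ ↲│↑│↓│↑│   │↓│
├───┘ ╷ │ │ ╵ └─╴ │ │
│↓ ← ↲│ │↑│↳ ↑    │↓│
│ ┌───┘ │ └─┬───┐ │ │
│↓│     │↑ ↰│↓ ↰│ │↓│
│ ├─────┴─╴ │ ╷ └─┘ │
│↓│↱ → → → ↑│↓│↑ ← ↲│
│ ╵ ╶─┬─────┤ └─────┤
│↳ ↑  │     │↳ → → ↓│
│ ╶─┬─┘ ┌─┐ └───┐ ╷ │
│   │   │ │     │ │↓│
├─┐ └─┬─┘ └───╴ │ │ │
│ │   │         │ │↓│
│ └─╴ │ ╶───┬───┤ │ │
│     │     │   │ │↓│
│ ╶───┴───┐ ╵ ╷ └─┘ │
│         │   │    B│
└─────────┴───┴─────┘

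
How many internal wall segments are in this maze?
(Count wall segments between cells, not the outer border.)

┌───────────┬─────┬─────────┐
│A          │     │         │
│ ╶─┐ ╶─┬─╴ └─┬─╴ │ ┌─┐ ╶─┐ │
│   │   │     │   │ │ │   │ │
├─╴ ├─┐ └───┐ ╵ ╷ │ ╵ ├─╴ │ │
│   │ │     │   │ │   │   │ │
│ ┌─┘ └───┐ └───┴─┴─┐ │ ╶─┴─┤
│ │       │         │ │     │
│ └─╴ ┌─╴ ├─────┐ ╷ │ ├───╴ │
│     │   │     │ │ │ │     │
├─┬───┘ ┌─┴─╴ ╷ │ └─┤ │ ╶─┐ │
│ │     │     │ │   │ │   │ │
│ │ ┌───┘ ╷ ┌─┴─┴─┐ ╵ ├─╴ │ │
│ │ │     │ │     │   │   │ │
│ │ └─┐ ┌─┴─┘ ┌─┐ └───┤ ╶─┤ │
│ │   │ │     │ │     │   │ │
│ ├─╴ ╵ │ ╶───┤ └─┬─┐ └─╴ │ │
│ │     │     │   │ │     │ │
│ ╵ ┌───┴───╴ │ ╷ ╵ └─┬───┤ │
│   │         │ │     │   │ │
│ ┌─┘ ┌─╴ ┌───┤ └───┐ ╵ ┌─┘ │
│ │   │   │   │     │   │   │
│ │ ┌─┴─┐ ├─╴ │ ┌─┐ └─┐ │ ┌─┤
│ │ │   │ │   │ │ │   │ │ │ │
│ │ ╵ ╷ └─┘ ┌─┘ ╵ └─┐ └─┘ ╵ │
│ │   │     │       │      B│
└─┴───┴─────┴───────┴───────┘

Counting internal wall segments:
Total internal walls: 156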